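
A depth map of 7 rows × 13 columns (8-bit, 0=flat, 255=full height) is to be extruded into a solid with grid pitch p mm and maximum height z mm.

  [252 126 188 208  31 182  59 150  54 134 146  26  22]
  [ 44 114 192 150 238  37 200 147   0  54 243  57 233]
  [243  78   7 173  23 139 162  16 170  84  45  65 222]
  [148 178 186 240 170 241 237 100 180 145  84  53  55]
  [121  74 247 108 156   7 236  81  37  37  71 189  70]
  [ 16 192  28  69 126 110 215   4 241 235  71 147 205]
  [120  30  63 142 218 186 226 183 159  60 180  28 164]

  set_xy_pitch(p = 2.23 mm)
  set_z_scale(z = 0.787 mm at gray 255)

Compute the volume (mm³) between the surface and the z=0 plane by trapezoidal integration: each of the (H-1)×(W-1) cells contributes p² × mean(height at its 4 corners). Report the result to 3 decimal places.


height_mm = gray/255 × 0.787; cell vol = 2.23² × mean(4 corners)
unit = 2.23² × 0.787 / (4×255) = 0.00383693 mm³ per gray-sum
row 0: Σ corner-gray over 12 cells = 6023  → 23.1099
row 1: Σ corner-gray over 12 cells = 5530  → 21.2182
row 2: Σ corner-gray over 12 cells = 6220  → 23.8657
row 3: Σ corner-gray over 12 cells = 6508  → 24.9708
row 4: Σ corner-gray over 12 cells = 5774  → 22.1545
row 5: Σ corner-gray over 12 cells = 6331  → 24.2916
Σ rows: total corner-gray = 36386  → 139.6107 mm³

139.611


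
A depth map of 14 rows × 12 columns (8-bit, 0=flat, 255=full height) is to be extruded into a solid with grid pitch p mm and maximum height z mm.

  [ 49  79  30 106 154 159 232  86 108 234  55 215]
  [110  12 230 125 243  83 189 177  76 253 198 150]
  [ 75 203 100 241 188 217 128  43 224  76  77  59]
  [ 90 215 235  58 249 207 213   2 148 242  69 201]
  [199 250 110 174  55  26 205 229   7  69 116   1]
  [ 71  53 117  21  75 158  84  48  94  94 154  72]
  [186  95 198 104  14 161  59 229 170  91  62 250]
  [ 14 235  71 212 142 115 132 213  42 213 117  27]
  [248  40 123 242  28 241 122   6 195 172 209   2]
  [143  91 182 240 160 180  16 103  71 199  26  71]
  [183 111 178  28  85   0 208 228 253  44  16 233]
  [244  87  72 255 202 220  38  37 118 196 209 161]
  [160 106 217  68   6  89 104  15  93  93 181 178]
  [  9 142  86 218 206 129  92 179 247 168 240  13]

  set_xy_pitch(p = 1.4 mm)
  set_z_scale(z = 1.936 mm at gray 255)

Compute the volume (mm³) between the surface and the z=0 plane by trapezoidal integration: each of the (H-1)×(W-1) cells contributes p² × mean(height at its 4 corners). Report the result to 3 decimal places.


280.478

height_mm = gray/255 × 1.936; cell vol = 1.4² × mean(4 corners)
unit = 1.4² × 1.936 / (4×255) = 0.00372016 mm³ per gray-sum
row 0: Σ corner-gray over 11 cells = 6182  → 22.9980
row 1: Σ corner-gray over 11 cells = 6560  → 24.4042
row 2: Σ corner-gray over 11 cells = 6695  → 24.9065
row 3: Σ corner-gray over 11 cells = 6249  → 23.2473
row 4: Σ corner-gray over 11 cells = 4621  → 17.1908
row 5: Σ corner-gray over 11 cells = 4741  → 17.6373
row 6: Σ corner-gray over 11 cells = 5827  → 21.6774
row 7: Σ corner-gray over 11 cells = 6031  → 22.4363
row 8: Σ corner-gray over 11 cells = 5756  → 21.4132
row 9: Σ corner-gray over 11 cells = 5468  → 20.3418
row 10: Σ corner-gray over 11 cells = 5991  → 22.2875
row 11: Σ corner-gray over 11 cells = 5555  → 20.6655
row 12: Σ corner-gray over 11 cells = 5718  → 21.2719
Σ rows: total corner-gray = 75394  → 280.4775 mm³


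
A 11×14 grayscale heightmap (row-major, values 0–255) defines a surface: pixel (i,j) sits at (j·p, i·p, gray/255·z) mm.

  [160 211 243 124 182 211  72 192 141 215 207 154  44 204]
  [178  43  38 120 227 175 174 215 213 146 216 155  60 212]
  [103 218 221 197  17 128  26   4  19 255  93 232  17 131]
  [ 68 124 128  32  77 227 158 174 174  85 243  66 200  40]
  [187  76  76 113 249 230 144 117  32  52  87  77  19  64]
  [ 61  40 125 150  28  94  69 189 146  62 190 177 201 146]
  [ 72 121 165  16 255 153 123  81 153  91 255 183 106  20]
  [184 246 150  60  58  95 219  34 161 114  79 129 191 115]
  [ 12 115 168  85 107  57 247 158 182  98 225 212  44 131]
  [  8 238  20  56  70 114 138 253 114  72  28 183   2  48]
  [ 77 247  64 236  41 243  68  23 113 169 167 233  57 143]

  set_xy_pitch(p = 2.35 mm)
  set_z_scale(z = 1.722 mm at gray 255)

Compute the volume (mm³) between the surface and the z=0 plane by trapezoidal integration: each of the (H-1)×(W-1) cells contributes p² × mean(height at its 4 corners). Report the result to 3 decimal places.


623.858

height_mm = gray/255 × 1.722; cell vol = 2.35² × mean(4 corners)
unit = 2.35² × 1.722 / (4×255) = 0.00932328 mm³ per gray-sum
row 0: Σ corner-gray over 13 cells = 8310  → 77.4765
row 1: Σ corner-gray over 13 cells = 7042  → 65.6545
row 2: Σ corner-gray over 13 cells = 6572  → 61.2726
row 3: Σ corner-gray over 13 cells = 6279  → 58.5409
row 4: Σ corner-gray over 13 cells = 5944  → 55.4176
row 5: Σ corner-gray over 13 cells = 6645  → 61.9532
row 6: Σ corner-gray over 13 cells = 6867  → 64.0230
row 7: Σ corner-gray over 13 cells = 6910  → 64.4239
row 8: Σ corner-gray over 13 cells = 6171  → 57.5340
row 9: Σ corner-gray over 13 cells = 6174  → 57.5619
Σ rows: total corner-gray = 66914  → 623.8579 mm³


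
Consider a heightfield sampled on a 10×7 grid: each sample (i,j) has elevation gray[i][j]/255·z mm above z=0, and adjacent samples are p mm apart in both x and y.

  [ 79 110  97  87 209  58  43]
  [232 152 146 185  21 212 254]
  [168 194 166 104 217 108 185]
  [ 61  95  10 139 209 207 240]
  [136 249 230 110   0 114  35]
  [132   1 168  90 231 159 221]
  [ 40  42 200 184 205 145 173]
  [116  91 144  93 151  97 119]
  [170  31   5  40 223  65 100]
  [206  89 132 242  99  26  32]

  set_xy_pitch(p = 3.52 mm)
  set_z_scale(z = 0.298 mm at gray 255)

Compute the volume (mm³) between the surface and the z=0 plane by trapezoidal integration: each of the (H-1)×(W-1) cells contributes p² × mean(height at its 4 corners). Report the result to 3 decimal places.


102.640

height_mm = gray/255 × 0.298; cell vol = 3.52² × mean(4 corners)
unit = 3.52² × 0.298 / (4×255) = 0.00361994 mm³ per gray-sum
row 0: Σ corner-gray over 6 cells = 3162  → 11.4463
row 1: Σ corner-gray over 6 cells = 3849  → 13.9332
row 2: Σ corner-gray over 6 cells = 3552  → 12.8580
row 3: Σ corner-gray over 6 cells = 3198  → 11.5766
row 4: Σ corner-gray over 6 cells = 3228  → 11.6852
row 5: Σ corner-gray over 6 cells = 3416  → 12.3657
row 6: Σ corner-gray over 6 cells = 3152  → 11.4101
row 7: Σ corner-gray over 6 cells = 2385  → 8.6336
row 8: Σ corner-gray over 6 cells = 2412  → 8.7313
Σ rows: total corner-gray = 28354  → 102.6398 mm³


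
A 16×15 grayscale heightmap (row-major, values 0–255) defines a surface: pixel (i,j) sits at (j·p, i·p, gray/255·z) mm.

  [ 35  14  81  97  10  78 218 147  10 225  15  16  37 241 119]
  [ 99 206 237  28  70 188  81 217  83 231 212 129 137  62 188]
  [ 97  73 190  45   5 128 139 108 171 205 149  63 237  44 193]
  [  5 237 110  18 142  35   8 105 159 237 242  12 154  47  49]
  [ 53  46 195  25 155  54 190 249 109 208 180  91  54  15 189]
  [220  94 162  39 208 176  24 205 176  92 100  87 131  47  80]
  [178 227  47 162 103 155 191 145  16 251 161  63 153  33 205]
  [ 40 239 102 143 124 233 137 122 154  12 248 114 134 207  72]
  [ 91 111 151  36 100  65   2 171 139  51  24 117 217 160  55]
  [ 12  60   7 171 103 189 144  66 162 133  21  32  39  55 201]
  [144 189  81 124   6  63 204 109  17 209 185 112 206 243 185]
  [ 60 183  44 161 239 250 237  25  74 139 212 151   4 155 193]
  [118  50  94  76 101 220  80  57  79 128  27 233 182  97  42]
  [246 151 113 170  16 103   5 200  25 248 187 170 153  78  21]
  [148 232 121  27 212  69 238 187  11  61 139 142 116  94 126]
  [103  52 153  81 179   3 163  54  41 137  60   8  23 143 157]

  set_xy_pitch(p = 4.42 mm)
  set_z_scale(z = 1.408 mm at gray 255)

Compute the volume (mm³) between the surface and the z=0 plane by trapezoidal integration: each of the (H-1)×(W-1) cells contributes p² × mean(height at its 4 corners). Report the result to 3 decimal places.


height_mm = gray/255 × 1.408; cell vol = 4.42² × mean(4 corners)
unit = 4.42² × 1.408 / (4×255) = 0.0269679 mm³ per gray-sum
row 0: Σ corner-gray over 14 cells = 6581  → 177.4757
row 1: Σ corner-gray over 14 cells = 7453  → 200.9917
row 2: Σ corner-gray over 14 cells = 6470  → 174.4823
row 3: Σ corner-gray over 14 cells = 6450  → 173.9429
row 4: Σ corner-gray over 14 cells = 6766  → 182.4648
row 5: Σ corner-gray over 14 cells = 7179  → 193.6025
row 6: Σ corner-gray over 14 cells = 7847  → 211.6171
row 7: Σ corner-gray over 14 cells = 6884  → 185.6470
row 8: Σ corner-gray over 14 cells = 5411  → 145.9233
row 9: Σ corner-gray over 14 cells = 6402  → 172.6485
row 10: Σ corner-gray over 14 cells = 7826  → 211.0507
row 11: Σ corner-gray over 14 cells = 7009  → 189.0180
row 12: Σ corner-gray over 14 cells = 6513  → 175.6419
row 13: Σ corner-gray over 14 cells = 7077  → 190.8518
row 14: Σ corner-gray over 14 cells = 6026  → 162.5085
Σ rows: total corner-gray = 101894  → 2747.8665 mm³

2747.867


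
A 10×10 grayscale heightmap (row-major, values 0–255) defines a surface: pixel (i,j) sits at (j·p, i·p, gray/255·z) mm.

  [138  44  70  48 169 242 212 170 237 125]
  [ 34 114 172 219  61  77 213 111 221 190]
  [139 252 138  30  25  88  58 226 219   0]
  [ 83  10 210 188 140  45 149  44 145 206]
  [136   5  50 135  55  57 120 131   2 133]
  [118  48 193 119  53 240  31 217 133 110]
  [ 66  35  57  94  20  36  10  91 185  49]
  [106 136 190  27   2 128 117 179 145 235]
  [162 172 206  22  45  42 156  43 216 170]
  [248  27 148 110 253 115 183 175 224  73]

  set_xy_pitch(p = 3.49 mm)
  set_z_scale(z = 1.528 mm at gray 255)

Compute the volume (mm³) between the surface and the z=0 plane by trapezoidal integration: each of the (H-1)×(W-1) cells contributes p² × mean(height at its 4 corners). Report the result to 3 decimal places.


height_mm = gray/255 × 1.528; cell vol = 3.49² × mean(4 corners)
unit = 3.49² × 1.528 / (4×255) = 0.0182463 mm³ per gray-sum
row 0: Σ corner-gray over 9 cells = 5247  → 95.7382
row 1: Σ corner-gray over 9 cells = 4811  → 87.7828
row 2: Σ corner-gray over 9 cells = 4362  → 79.5902
row 3: Σ corner-gray over 9 cells = 3530  → 64.4093
row 4: Σ corner-gray over 9 cells = 3675  → 67.0550
row 5: Σ corner-gray over 9 cells = 3467  → 63.2598
row 6: Σ corner-gray over 9 cells = 3360  → 61.3075
row 7: Σ corner-gray over 9 cells = 4325  → 78.9151
row 8: Σ corner-gray over 9 cells = 4927  → 89.8994
Σ rows: total corner-gray = 37704  → 687.9573 mm³

687.957


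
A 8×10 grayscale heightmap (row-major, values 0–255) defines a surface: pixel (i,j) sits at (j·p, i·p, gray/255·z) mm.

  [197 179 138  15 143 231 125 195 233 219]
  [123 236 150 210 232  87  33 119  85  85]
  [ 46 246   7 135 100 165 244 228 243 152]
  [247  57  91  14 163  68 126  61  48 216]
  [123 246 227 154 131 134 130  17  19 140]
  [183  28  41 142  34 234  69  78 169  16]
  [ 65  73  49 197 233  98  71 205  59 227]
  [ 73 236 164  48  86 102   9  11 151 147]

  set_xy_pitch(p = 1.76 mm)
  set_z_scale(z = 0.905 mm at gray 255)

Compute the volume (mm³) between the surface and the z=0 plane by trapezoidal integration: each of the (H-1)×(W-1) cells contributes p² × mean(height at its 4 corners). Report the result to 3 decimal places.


87.832

height_mm = gray/255 × 0.905; cell vol = 1.76² × mean(4 corners)
unit = 1.76² × 0.905 / (4×255) = 0.00274836 mm³ per gray-sum
row 0: Σ corner-gray over 9 cells = 5446  → 14.9676
row 1: Σ corner-gray over 9 cells = 5446  → 14.9676
row 2: Σ corner-gray over 9 cells = 4653  → 12.7881
row 3: Σ corner-gray over 9 cells = 4098  → 11.2628
row 4: Σ corner-gray over 9 cells = 4168  → 11.4552
row 5: Σ corner-gray over 9 cells = 4051  → 11.1336
row 6: Σ corner-gray over 9 cells = 4096  → 11.2573
Σ rows: total corner-gray = 31958  → 87.8321 mm³


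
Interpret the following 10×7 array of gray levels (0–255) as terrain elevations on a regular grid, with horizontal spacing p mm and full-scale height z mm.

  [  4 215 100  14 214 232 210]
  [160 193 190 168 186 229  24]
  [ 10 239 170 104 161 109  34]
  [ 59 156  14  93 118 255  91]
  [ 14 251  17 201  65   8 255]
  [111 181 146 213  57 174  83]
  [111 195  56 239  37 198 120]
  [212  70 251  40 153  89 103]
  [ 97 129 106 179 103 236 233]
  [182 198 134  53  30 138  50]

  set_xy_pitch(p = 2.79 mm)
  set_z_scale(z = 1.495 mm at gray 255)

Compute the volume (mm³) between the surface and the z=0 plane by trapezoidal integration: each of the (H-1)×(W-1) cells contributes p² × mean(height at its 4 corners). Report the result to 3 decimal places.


height_mm = gray/255 × 1.495; cell vol = 2.79² × mean(4 corners)
unit = 2.79² × 1.495 / (4×255) = 0.011409 mm³ per gray-sum
row 0: Σ corner-gray over 6 cells = 3880  → 44.2671
row 1: Σ corner-gray over 6 cells = 3726  → 42.5101
row 2: Σ corner-gray over 6 cells = 3032  → 34.5922
row 3: Σ corner-gray over 6 cells = 2775  → 31.6601
row 4: Σ corner-gray over 6 cells = 3089  → 35.2426
row 5: Σ corner-gray over 6 cells = 3417  → 38.9847
row 6: Σ corner-gray over 6 cells = 3202  → 36.5318
row 7: Σ corner-gray over 6 cells = 3357  → 38.3002
row 8: Σ corner-gray over 6 cells = 3174  → 36.2123
Σ rows: total corner-gray = 29652  → 338.3011 mm³

338.301


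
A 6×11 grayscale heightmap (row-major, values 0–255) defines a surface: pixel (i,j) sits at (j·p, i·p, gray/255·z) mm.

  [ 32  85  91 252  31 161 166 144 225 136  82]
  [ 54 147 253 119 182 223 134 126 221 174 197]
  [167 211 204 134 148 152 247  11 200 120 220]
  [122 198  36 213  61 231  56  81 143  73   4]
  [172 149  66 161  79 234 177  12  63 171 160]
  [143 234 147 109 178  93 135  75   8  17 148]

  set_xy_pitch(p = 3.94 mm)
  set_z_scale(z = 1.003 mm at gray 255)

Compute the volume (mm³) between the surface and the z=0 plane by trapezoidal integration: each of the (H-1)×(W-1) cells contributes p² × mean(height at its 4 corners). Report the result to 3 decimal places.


427.584

height_mm = gray/255 × 1.003; cell vol = 3.94² × mean(4 corners)
unit = 3.94² × 1.003 / (4×255) = 0.0152649 mm³ per gray-sum
row 0: Σ corner-gray over 10 cells = 6105  → 93.1921
row 1: Σ corner-gray over 10 cells = 6650  → 101.5114
row 2: Σ corner-gray over 10 cells = 5551  → 84.7353
row 3: Σ corner-gray over 10 cells = 4866  → 74.2789
row 4: Σ corner-gray over 10 cells = 4839  → 73.8667
Σ rows: total corner-gray = 28011  → 427.5844 mm³


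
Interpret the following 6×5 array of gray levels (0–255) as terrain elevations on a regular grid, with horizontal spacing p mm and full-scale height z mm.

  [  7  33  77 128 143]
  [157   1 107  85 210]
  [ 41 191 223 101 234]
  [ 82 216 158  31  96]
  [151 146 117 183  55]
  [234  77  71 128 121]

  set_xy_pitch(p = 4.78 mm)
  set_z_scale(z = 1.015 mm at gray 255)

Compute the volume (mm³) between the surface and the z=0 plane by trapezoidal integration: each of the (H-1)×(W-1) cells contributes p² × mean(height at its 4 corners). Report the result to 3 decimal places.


height_mm = gray/255 × 1.015; cell vol = 4.78² × mean(4 corners)
unit = 4.78² × 1.015 / (4×255) = 0.0227364 mm³ per gray-sum
row 0: Σ corner-gray over 4 cells = 1379  → 31.3535
row 1: Σ corner-gray over 4 cells = 2058  → 46.7915
row 2: Σ corner-gray over 4 cells = 2293  → 52.1346
row 3: Σ corner-gray over 4 cells = 2086  → 47.4281
row 4: Σ corner-gray over 4 cells = 2005  → 45.5865
Σ rows: total corner-gray = 9821  → 223.2942 mm³

223.294


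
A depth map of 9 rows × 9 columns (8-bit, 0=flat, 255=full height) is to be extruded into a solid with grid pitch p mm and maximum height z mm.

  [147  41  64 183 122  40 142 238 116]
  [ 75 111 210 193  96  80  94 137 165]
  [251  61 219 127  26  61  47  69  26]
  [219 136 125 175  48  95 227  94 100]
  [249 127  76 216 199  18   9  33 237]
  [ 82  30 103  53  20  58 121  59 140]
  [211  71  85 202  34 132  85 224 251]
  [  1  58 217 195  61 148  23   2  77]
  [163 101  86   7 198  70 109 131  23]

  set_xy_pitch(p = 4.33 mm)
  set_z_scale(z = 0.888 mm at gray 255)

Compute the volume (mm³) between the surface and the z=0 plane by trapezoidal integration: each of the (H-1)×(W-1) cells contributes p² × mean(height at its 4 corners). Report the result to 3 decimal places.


457.701

height_mm = gray/255 × 0.888; cell vol = 4.33² × mean(4 corners)
unit = 4.33² × 0.888 / (4×255) = 0.0163226 mm³ per gray-sum
row 0: Σ corner-gray over 8 cells = 4005  → 65.3719
row 1: Σ corner-gray over 8 cells = 3579  → 58.4185
row 2: Σ corner-gray over 8 cells = 3616  → 59.0224
row 3: Σ corner-gray over 8 cells = 3961  → 64.6537
row 4: Σ corner-gray over 8 cells = 2952  → 48.1842
row 5: Σ corner-gray over 8 cells = 3238  → 52.8525
row 6: Σ corner-gray over 8 cells = 3614  → 58.9898
row 7: Σ corner-gray over 8 cells = 3076  → 50.2082
Σ rows: total corner-gray = 28041  → 457.7012 mm³


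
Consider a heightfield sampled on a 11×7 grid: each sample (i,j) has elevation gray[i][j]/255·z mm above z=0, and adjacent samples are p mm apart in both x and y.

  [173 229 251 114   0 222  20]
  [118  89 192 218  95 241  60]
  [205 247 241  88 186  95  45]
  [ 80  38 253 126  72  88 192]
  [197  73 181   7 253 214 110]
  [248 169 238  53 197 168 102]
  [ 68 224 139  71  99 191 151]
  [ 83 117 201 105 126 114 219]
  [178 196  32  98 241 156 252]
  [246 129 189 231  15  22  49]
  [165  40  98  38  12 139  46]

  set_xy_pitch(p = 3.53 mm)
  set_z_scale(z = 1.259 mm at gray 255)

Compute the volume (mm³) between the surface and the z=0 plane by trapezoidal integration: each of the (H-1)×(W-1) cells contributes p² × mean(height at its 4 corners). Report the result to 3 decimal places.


height_mm = gray/255 × 1.259; cell vol = 3.53² × mean(4 corners)
unit = 3.53² × 1.259 / (4×255) = 0.0153807 mm³ per gray-sum
row 0: Σ corner-gray over 6 cells = 3673  → 56.4932
row 1: Σ corner-gray over 6 cells = 3812  → 58.6311
row 2: Σ corner-gray over 6 cells = 3390  → 52.1404
row 3: Σ corner-gray over 6 cells = 3189  → 49.0489
row 4: Σ corner-gray over 6 cells = 3763  → 57.8774
row 5: Σ corner-gray over 6 cells = 3667  → 56.4009
row 6: Σ corner-gray over 6 cells = 3295  → 50.6793
row 7: Σ corner-gray over 6 cells = 3504  → 53.8938
row 8: Σ corner-gray over 6 cells = 3343  → 51.4175
row 9: Σ corner-gray over 6 cells = 2332  → 35.8677
Σ rows: total corner-gray = 33968  → 522.4503 mm³

522.450


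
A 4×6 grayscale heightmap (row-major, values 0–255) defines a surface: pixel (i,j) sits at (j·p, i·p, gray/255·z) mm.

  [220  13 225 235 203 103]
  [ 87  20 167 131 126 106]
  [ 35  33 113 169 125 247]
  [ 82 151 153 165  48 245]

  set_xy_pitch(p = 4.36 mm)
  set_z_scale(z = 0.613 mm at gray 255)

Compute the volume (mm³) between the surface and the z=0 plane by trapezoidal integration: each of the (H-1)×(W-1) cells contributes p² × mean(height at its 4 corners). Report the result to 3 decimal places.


height_mm = gray/255 × 0.613; cell vol = 4.36² × mean(4 corners)
unit = 4.36² × 0.613 / (4×255) = 0.0114244 mm³ per gray-sum
row 0: Σ corner-gray over 5 cells = 2756  → 31.4856
row 1: Σ corner-gray over 5 cells = 2243  → 25.6249
row 2: Σ corner-gray over 5 cells = 2523  → 28.8238
Σ rows: total corner-gray = 7522  → 85.9343 mm³

85.934


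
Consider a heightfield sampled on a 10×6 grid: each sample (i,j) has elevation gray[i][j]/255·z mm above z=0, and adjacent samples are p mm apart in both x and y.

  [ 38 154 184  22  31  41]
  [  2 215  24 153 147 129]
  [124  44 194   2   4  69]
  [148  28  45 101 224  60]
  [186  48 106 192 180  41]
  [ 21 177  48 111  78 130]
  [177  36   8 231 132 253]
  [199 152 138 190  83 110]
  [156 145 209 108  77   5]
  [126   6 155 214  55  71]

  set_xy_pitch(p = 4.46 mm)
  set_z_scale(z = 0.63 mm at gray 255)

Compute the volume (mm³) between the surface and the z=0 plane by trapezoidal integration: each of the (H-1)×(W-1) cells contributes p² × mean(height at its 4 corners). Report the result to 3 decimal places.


246.432

height_mm = gray/255 × 0.63; cell vol = 4.46² × mean(4 corners)
unit = 4.46² × 0.63 / (4×255) = 0.012286 mm³ per gray-sum
row 0: Σ corner-gray over 5 cells = 2070  → 25.4320
row 1: Σ corner-gray over 5 cells = 1890  → 23.2205
row 2: Σ corner-gray over 5 cells = 1685  → 20.7019
row 3: Σ corner-gray over 5 cells = 2283  → 28.0489
row 4: Σ corner-gray over 5 cells = 2258  → 27.7418
row 5: Σ corner-gray over 5 cells = 2223  → 27.3118
row 6: Σ corner-gray over 5 cells = 2679  → 32.9142
row 7: Σ corner-gray over 5 cells = 2674  → 32.8527
row 8: Σ corner-gray over 5 cells = 2296  → 28.2086
Σ rows: total corner-gray = 20058  → 246.4324 mm³


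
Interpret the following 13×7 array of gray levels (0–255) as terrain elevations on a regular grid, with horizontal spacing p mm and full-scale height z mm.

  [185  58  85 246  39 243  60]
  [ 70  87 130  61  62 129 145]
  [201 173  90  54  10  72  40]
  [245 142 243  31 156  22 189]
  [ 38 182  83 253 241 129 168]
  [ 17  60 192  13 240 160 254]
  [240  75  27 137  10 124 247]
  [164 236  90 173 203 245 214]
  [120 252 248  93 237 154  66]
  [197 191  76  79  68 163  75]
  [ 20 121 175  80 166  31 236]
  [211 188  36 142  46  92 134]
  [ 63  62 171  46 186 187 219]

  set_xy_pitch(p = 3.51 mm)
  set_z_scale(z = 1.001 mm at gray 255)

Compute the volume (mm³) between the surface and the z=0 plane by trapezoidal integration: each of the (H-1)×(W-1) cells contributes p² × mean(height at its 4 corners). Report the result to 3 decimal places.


height_mm = gray/255 × 1.001; cell vol = 3.51² × mean(4 corners)
unit = 3.51² × 1.001 / (4×255) = 0.0120906 mm³ per gray-sum
row 0: Σ corner-gray over 6 cells = 2740  → 33.1283
row 1: Σ corner-gray over 6 cells = 2192  → 26.5026
row 2: Σ corner-gray over 6 cells = 2661  → 32.1731
row 3: Σ corner-gray over 6 cells = 3604  → 43.5746
row 4: Σ corner-gray over 6 cells = 3583  → 43.3206
row 5: Σ corner-gray over 6 cells = 2834  → 34.2648
row 6: Σ corner-gray over 6 cells = 3505  → 42.3776
row 7: Σ corner-gray over 6 cells = 4426  → 53.5130
row 8: Σ corner-gray over 6 cells = 3580  → 43.2844
row 9: Σ corner-gray over 6 cells = 2828  → 34.1922
row 10: Σ corner-gray over 6 cells = 2755  → 33.3096
row 11: Σ corner-gray over 6 cells = 2939  → 35.5343
Σ rows: total corner-gray = 37647  → 455.1751 mm³

455.175


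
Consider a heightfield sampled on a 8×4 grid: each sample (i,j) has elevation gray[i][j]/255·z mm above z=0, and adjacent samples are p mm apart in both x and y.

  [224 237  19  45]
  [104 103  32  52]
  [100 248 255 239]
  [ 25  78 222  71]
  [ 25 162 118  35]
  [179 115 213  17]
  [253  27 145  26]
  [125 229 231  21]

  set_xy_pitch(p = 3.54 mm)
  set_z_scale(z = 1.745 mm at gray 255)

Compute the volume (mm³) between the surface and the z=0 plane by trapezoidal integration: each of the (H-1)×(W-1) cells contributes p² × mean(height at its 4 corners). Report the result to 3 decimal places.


height_mm = gray/255 × 1.745; cell vol = 3.54² × mean(4 corners)
unit = 3.54² × 1.745 / (4×255) = 0.0214389 mm³ per gray-sum
row 0: Σ corner-gray over 3 cells = 1207  → 25.8767
row 1: Σ corner-gray over 3 cells = 1771  → 37.9682
row 2: Σ corner-gray over 3 cells = 2041  → 43.7567
row 3: Σ corner-gray over 3 cells = 1316  → 28.2135
row 4: Σ corner-gray over 3 cells = 1472  → 31.5580
row 5: Σ corner-gray over 3 cells = 1475  → 31.6223
row 6: Σ corner-gray over 3 cells = 1689  → 36.2102
Σ rows: total corner-gray = 10971  → 235.2058 mm³

235.206


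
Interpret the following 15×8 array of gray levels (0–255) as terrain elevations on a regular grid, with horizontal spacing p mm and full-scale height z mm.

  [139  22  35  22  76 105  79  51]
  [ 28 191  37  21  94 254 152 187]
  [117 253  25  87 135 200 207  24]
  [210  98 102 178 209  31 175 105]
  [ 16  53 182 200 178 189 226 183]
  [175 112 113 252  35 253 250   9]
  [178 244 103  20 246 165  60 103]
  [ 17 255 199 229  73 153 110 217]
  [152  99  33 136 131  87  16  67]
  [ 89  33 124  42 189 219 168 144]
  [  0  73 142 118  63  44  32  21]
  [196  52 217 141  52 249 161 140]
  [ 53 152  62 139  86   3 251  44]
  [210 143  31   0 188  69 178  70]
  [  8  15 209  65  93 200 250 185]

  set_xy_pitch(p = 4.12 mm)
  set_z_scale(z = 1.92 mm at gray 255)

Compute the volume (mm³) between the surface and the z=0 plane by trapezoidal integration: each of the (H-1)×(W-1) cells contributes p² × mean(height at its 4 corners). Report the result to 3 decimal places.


height_mm = gray/255 × 1.92; cell vol = 4.12² × mean(4 corners)
unit = 4.12² × 1.92 / (4×255) = 0.0319518 mm³ per gray-sum
row 0: Σ corner-gray over 7 cells = 2581  → 82.4676
row 1: Σ corner-gray over 7 cells = 3668  → 117.1992
row 2: Σ corner-gray over 7 cells = 3856  → 123.2062
row 3: Σ corner-gray over 7 cells = 4156  → 132.7917
row 4: Σ corner-gray over 7 cells = 4469  → 142.7926
row 5: Σ corner-gray over 7 cells = 4171  → 133.2710
row 6: Σ corner-gray over 7 cells = 4229  → 135.1242
row 7: Σ corner-gray over 7 cells = 3495  → 111.6716
row 8: Σ corner-gray over 7 cells = 3006  → 96.0471
row 9: Σ corner-gray over 7 cells = 2748  → 87.8036
row 10: Σ corner-gray over 7 cells = 3045  → 97.2933
row 11: Σ corner-gray over 7 cells = 3563  → 113.8443
row 12: Σ corner-gray over 7 cells = 2981  → 95.2484
row 13: Σ corner-gray over 7 cells = 3355  → 107.1983
Σ rows: total corner-gray = 49323  → 1575.9592 mm³

1575.959


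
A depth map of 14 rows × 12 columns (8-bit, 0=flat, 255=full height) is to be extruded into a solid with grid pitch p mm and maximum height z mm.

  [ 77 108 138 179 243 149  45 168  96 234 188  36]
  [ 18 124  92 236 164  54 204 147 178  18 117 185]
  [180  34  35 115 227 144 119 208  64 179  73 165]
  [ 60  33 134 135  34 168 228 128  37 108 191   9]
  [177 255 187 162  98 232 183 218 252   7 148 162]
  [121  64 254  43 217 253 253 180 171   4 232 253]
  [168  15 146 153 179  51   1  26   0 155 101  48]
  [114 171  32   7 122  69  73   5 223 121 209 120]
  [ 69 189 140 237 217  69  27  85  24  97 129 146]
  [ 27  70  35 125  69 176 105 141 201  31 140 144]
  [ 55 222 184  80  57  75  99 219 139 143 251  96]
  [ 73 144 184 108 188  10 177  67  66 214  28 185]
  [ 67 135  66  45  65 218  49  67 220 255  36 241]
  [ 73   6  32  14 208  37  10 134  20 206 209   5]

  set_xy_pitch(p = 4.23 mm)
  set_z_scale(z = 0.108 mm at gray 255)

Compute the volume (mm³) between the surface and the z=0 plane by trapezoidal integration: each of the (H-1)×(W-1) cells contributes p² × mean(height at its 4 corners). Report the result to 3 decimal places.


135.037

height_mm = gray/255 × 0.108; cell vol = 4.23² × mean(4 corners)
unit = 4.23² × 0.108 / (4×255) = 0.00189454 mm³ per gray-sum
row 0: Σ corner-gray over 11 cells = 6080  → 11.5188
row 1: Σ corner-gray over 11 cells = 5612  → 10.6322
row 2: Σ corner-gray over 11 cells = 5202  → 9.8554
row 3: Σ corner-gray over 11 cells = 6284  → 11.9053
row 4: Σ corner-gray over 11 cells = 7539  → 14.2830
row 5: Σ corner-gray over 11 cells = 5586  → 10.5829
row 6: Σ corner-gray over 11 cells = 4168  → 7.8965
row 7: Σ corner-gray over 11 cells = 4941  → 9.3609
row 8: Σ corner-gray over 11 cells = 5000  → 9.4727
row 9: Σ corner-gray over 11 cells = 5446  → 10.3177
row 10: Σ corner-gray over 11 cells = 5719  → 10.8349
row 11: Σ corner-gray over 11 cells = 5250  → 9.9463
row 12: Σ corner-gray over 11 cells = 4450  → 8.4307
Σ rows: total corner-gray = 71277  → 135.0373 mm³


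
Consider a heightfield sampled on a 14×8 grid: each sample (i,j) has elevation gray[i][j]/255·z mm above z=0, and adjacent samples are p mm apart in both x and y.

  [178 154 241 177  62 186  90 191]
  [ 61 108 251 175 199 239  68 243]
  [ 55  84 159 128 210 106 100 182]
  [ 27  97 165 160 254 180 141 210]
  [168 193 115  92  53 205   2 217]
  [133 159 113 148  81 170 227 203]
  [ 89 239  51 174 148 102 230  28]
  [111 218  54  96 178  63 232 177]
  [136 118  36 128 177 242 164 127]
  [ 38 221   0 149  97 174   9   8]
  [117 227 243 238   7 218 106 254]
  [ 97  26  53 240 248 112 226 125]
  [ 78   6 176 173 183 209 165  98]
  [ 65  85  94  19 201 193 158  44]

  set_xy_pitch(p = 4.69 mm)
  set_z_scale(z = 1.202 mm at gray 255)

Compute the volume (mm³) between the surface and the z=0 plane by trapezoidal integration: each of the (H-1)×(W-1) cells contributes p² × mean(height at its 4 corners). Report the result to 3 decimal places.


height_mm = gray/255 × 1.202; cell vol = 4.69² × mean(4 corners)
unit = 4.69² × 1.202 / (4×255) = 0.0259209 mm³ per gray-sum
row 0: Σ corner-gray over 7 cells = 4573  → 118.5362
row 1: Σ corner-gray over 7 cells = 4195  → 108.7382
row 2: Σ corner-gray over 7 cells = 4042  → 104.7723
row 3: Σ corner-gray over 7 cells = 3936  → 102.0246
row 4: Σ corner-gray over 7 cells = 3837  → 99.4585
row 5: Σ corner-gray over 7 cells = 4137  → 107.2347
row 6: Σ corner-gray over 7 cells = 3975  → 103.0356
row 7: Σ corner-gray over 7 cells = 3963  → 102.7245
row 8: Σ corner-gray over 7 cells = 3339  → 86.5499
row 9: Σ corner-gray over 7 cells = 3795  → 98.3698
row 10: Σ corner-gray over 7 cells = 4481  → 116.1515
row 11: Σ corner-gray over 7 cells = 4032  → 104.5130
row 12: Σ corner-gray over 7 cells = 3609  → 93.5485
Σ rows: total corner-gray = 51914  → 1345.6573 mm³

1345.657


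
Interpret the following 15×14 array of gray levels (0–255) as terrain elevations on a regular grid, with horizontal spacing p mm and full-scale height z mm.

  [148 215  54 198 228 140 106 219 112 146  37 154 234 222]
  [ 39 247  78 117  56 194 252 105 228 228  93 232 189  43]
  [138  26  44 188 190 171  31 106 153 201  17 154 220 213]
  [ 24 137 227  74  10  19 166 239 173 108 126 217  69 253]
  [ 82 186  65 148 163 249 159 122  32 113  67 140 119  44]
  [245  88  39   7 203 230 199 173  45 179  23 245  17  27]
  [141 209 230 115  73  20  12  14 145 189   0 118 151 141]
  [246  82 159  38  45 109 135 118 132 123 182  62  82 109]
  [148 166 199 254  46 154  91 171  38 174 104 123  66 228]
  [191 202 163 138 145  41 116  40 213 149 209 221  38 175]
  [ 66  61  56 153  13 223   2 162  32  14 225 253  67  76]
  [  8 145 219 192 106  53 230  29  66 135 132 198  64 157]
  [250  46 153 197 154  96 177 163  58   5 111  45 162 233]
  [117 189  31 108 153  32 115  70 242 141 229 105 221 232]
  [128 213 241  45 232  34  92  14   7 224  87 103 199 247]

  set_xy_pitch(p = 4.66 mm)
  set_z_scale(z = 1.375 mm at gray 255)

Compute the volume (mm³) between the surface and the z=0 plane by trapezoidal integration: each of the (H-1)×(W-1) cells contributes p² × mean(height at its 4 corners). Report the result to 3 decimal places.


height_mm = gray/255 × 1.375; cell vol = 4.66² × mean(4 corners)
unit = 4.66² × 1.375 / (4×255) = 0.0292735 mm³ per gray-sum
row 0: Σ corner-gray over 13 cells = 8176  → 239.3400
row 1: Σ corner-gray over 13 cells = 7473  → 218.7607
row 2: Σ corner-gray over 13 cells = 6760  → 197.8887
row 3: Σ corner-gray over 13 cells = 6659  → 194.9321
row 4: Σ corner-gray over 13 cells = 6420  → 187.9357
row 5: Σ corner-gray over 13 cells = 6002  → 175.6994
row 6: Σ corner-gray over 13 cells = 5723  → 167.5321
row 7: Σ corner-gray over 13 cells = 6437  → 188.4334
row 8: Σ corner-gray over 13 cells = 7264  → 212.6426
row 9: Σ corner-gray over 13 cells = 6380  → 186.7648
row 10: Σ corner-gray over 13 cells = 5967  → 174.6749
row 11: Σ corner-gray over 13 cells = 6520  → 190.8631
row 12: Σ corner-gray over 13 cells = 6838  → 200.1721
row 13: Σ corner-gray over 13 cells = 6978  → 204.2703
Σ rows: total corner-gray = 93597  → 2739.9099 mm³

2739.910


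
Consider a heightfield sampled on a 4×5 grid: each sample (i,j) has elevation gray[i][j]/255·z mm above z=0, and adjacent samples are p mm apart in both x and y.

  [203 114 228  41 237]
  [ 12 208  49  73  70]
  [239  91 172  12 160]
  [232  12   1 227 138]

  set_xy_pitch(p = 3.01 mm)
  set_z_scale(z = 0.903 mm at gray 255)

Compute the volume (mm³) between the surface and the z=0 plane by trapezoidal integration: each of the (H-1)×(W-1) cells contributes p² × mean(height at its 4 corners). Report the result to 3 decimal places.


43.617

height_mm = gray/255 × 0.903; cell vol = 3.01² × mean(4 corners)
unit = 3.01² × 0.903 / (4×255) = 0.00802085 mm³ per gray-sum
row 0: Σ corner-gray over 4 cells = 1948  → 15.6246
row 1: Σ corner-gray over 4 cells = 1691  → 13.5633
row 2: Σ corner-gray over 4 cells = 1799  → 14.4295
Σ rows: total corner-gray = 5438  → 43.6174 mm³


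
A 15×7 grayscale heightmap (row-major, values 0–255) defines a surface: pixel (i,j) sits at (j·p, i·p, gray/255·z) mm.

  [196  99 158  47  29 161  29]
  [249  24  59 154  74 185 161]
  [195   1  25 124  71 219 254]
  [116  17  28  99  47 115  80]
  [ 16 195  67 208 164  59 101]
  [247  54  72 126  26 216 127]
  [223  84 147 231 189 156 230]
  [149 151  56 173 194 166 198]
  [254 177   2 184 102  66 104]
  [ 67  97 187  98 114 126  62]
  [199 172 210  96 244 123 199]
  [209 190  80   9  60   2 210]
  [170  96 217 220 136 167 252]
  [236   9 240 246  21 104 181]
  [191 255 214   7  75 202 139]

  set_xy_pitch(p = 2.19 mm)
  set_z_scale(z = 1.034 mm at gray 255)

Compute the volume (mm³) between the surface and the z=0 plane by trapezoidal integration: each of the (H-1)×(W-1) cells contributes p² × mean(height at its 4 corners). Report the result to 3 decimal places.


209.603

height_mm = gray/255 × 1.034; cell vol = 2.19² × mean(4 corners)
unit = 2.19² × 1.034 / (4×255) = 0.00486193 mm³ per gray-sum
row 0: Σ corner-gray over 6 cells = 2615  → 12.7139
row 1: Σ corner-gray over 6 cells = 2731  → 13.2779
row 2: Σ corner-gray over 6 cells = 2137  → 10.3899
row 3: Σ corner-gray over 6 cells = 2311  → 11.2359
row 4: Σ corner-gray over 6 cells = 2865  → 13.9294
row 5: Σ corner-gray over 6 cells = 3429  → 16.6716
row 6: Σ corner-gray over 6 cells = 3894  → 18.9324
row 7: Σ corner-gray over 6 cells = 3247  → 15.7867
row 8: Σ corner-gray over 6 cells = 2793  → 13.5794
row 9: Σ corner-gray over 6 cells = 3461  → 16.8271
row 10: Σ corner-gray over 6 cells = 3189  → 15.5047
row 11: Σ corner-gray over 6 cells = 3195  → 15.5339
row 12: Σ corner-gray over 6 cells = 3751  → 18.2371
row 13: Σ corner-gray over 6 cells = 3493  → 16.9827
Σ rows: total corner-gray = 43111  → 209.6026 mm³


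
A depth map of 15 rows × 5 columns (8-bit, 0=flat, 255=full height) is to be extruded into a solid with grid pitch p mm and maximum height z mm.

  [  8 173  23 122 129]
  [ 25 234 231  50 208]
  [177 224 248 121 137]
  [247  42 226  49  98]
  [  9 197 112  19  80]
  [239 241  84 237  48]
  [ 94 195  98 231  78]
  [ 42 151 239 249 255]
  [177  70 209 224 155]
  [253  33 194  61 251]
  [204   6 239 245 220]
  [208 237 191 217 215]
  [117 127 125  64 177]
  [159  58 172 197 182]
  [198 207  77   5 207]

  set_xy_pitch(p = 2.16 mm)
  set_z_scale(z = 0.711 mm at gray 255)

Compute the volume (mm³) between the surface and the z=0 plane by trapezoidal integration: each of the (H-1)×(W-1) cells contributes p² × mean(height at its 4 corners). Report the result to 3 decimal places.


112.051

height_mm = gray/255 × 0.711; cell vol = 2.16² × mean(4 corners)
unit = 2.16² × 0.711 / (4×255) = 0.0032522 mm³ per gray-sum
row 0: Σ corner-gray over 4 cells = 2036  → 6.6215
row 1: Σ corner-gray over 4 cells = 2763  → 8.9858
row 2: Σ corner-gray over 4 cells = 2479  → 8.0622
row 3: Σ corner-gray over 4 cells = 1724  → 5.6068
row 4: Σ corner-gray over 4 cells = 2156  → 7.0117
row 5: Σ corner-gray over 4 cells = 2631  → 8.5565
row 6: Σ corner-gray over 4 cells = 2795  → 9.0899
row 7: Σ corner-gray over 4 cells = 2913  → 9.4737
row 8: Σ corner-gray over 4 cells = 2418  → 7.8638
row 9: Σ corner-gray over 4 cells = 2484  → 8.0785
row 10: Σ corner-gray over 4 cells = 3117  → 10.1371
row 11: Σ corner-gray over 4 cells = 2639  → 8.5825
row 12: Σ corner-gray over 4 cells = 2121  → 6.8979
row 13: Σ corner-gray over 4 cells = 2178  → 7.0833
Σ rows: total corner-gray = 34454  → 112.0512 mm³


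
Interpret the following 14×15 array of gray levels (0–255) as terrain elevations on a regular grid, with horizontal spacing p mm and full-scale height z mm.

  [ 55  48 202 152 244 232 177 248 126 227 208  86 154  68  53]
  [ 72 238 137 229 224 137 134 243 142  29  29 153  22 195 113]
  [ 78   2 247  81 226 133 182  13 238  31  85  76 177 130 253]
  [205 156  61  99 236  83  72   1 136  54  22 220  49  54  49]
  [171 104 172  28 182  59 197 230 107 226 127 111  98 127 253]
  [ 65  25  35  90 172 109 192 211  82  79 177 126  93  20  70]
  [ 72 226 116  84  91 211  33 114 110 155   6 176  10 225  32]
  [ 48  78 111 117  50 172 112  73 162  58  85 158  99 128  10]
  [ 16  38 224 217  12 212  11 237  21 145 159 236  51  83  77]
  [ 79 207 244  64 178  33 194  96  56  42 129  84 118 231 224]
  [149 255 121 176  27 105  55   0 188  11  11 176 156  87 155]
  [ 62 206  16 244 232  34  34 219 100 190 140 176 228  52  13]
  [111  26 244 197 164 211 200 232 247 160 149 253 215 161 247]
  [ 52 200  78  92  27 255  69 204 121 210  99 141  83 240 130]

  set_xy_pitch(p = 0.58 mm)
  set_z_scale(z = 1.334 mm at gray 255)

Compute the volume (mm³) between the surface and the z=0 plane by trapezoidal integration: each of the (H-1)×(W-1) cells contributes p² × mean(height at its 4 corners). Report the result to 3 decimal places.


41.031

height_mm = gray/255 × 1.334; cell vol = 0.58² × mean(4 corners)
unit = 0.58² × 1.334 / (4×255) = 0.000439958 mm³ per gray-sum
row 0: Σ corner-gray over 14 cells = 8461  → 3.7225
row 1: Σ corner-gray over 14 cells = 7582  → 3.3358
row 2: Σ corner-gray over 14 cells = 6313  → 2.7775
row 3: Σ corner-gray over 14 cells = 6700  → 2.9477
row 4: Σ corner-gray over 14 cells = 6917  → 3.0432
row 5: Σ corner-gray over 14 cells = 6175  → 2.7167
row 6: Σ corner-gray over 14 cells = 6082  → 2.6758
row 7: Σ corner-gray over 14 cells = 6249  → 2.7493
row 8: Σ corner-gray over 14 cells = 7040  → 3.0973
row 9: Σ corner-gray over 14 cells = 6695  → 2.9455
row 10: Σ corner-gray over 14 cells = 6857  → 3.0168
row 11: Σ corner-gray over 14 cells = 9093  → 4.0005
row 12: Σ corner-gray over 14 cells = 9096  → 4.0019
Σ rows: total corner-gray = 93260  → 41.0305 mm³


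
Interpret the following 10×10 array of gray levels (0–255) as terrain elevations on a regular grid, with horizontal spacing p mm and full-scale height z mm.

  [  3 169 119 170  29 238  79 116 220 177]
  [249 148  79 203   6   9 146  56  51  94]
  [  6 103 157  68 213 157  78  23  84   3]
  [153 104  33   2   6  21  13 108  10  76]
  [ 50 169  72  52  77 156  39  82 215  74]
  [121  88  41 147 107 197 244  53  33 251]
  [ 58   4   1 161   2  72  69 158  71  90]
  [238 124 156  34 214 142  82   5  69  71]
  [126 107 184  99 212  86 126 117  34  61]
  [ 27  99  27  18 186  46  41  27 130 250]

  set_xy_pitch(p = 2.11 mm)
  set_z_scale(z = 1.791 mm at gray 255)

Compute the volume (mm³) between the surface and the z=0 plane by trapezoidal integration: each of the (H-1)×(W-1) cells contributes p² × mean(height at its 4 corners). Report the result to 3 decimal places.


height_mm = gray/255 × 1.791; cell vol = 2.11² × mean(4 corners)
unit = 2.11² × 1.791 / (4×255) = 0.00781736 mm³ per gray-sum
row 0: Σ corner-gray over 9 cells = 4199  → 32.8251
row 1: Σ corner-gray over 9 cells = 3514  → 27.4702
row 2: Σ corner-gray over 9 cells = 2598  → 20.3095
row 3: Σ corner-gray over 9 cells = 2671  → 20.8802
row 4: Σ corner-gray over 9 cells = 4040  → 31.5821
row 5: Σ corner-gray over 9 cells = 3416  → 26.7041
row 6: Σ corner-gray over 9 cells = 3185  → 24.8983
row 7: Σ corner-gray over 9 cells = 4078  → 31.8792
row 8: Σ corner-gray over 9 cells = 3542  → 27.6891
Σ rows: total corner-gray = 31243  → 244.2379 mm³

244.238
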